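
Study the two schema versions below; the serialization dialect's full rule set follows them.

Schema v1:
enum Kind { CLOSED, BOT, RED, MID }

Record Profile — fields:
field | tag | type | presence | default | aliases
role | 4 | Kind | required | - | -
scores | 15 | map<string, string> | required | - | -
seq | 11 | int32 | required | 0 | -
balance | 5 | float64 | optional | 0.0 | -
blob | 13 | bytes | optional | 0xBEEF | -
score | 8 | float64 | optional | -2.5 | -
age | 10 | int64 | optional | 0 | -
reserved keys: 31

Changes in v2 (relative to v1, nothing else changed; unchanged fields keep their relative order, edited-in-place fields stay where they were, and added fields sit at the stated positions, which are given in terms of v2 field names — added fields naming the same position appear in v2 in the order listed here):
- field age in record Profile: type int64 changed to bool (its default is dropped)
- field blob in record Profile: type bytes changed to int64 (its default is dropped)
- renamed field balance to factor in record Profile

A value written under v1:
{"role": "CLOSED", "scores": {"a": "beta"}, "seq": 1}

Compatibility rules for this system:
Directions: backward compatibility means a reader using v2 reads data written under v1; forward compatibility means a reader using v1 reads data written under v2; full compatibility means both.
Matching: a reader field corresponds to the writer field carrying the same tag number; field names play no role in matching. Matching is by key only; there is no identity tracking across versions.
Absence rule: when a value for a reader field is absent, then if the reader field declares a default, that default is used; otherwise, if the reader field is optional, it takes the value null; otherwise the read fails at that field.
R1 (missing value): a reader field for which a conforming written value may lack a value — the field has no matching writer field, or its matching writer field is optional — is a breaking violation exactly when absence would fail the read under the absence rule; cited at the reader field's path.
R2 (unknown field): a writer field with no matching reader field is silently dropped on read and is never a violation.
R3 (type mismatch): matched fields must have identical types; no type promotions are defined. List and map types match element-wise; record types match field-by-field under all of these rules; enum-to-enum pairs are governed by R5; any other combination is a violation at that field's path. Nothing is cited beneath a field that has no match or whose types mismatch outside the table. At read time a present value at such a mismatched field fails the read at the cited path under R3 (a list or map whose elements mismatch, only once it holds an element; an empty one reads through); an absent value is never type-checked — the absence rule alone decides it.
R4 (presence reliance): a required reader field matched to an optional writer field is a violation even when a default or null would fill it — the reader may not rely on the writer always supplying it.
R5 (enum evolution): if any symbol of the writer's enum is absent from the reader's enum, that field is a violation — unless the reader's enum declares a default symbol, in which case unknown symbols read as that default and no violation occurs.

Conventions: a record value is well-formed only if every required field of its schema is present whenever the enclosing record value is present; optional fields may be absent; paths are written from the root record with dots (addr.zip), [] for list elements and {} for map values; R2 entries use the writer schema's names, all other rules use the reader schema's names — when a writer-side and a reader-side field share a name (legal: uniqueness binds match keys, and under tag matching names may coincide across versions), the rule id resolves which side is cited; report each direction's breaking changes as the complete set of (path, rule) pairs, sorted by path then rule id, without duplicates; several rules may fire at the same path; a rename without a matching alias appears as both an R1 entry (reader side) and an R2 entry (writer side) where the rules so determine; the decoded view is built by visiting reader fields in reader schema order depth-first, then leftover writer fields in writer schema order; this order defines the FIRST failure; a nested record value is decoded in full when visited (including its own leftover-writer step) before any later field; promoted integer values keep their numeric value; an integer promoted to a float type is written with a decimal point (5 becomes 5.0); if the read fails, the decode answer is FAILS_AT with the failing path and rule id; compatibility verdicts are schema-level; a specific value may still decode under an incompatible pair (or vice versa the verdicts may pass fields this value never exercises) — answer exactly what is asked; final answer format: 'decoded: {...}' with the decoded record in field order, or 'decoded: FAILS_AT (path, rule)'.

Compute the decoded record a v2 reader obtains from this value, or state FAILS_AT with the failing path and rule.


decoded: {"role": "CLOSED", "scores": {"a": "beta"}, "seq": 1, "factor": 0.0, "blob": null, "score": -2.5, "age": null}

the writer's type comes first in each Profile pair
migrating the Profile value to v2:
  role := "CLOSED"
  scores := {"a": "beta"}
  seq := 1
  factor := 0.0 (absent -> default)
  blob := null (absent, optional -> null)
  score := -2.5 (absent -> default)
  age := null (absent, optional -> null)
  => decoded: {"role": "CLOSED", "scores": {"a": "beta"}, "seq": 1, "factor": 0.0, "blob": null, "score": -2.5, "age": null}


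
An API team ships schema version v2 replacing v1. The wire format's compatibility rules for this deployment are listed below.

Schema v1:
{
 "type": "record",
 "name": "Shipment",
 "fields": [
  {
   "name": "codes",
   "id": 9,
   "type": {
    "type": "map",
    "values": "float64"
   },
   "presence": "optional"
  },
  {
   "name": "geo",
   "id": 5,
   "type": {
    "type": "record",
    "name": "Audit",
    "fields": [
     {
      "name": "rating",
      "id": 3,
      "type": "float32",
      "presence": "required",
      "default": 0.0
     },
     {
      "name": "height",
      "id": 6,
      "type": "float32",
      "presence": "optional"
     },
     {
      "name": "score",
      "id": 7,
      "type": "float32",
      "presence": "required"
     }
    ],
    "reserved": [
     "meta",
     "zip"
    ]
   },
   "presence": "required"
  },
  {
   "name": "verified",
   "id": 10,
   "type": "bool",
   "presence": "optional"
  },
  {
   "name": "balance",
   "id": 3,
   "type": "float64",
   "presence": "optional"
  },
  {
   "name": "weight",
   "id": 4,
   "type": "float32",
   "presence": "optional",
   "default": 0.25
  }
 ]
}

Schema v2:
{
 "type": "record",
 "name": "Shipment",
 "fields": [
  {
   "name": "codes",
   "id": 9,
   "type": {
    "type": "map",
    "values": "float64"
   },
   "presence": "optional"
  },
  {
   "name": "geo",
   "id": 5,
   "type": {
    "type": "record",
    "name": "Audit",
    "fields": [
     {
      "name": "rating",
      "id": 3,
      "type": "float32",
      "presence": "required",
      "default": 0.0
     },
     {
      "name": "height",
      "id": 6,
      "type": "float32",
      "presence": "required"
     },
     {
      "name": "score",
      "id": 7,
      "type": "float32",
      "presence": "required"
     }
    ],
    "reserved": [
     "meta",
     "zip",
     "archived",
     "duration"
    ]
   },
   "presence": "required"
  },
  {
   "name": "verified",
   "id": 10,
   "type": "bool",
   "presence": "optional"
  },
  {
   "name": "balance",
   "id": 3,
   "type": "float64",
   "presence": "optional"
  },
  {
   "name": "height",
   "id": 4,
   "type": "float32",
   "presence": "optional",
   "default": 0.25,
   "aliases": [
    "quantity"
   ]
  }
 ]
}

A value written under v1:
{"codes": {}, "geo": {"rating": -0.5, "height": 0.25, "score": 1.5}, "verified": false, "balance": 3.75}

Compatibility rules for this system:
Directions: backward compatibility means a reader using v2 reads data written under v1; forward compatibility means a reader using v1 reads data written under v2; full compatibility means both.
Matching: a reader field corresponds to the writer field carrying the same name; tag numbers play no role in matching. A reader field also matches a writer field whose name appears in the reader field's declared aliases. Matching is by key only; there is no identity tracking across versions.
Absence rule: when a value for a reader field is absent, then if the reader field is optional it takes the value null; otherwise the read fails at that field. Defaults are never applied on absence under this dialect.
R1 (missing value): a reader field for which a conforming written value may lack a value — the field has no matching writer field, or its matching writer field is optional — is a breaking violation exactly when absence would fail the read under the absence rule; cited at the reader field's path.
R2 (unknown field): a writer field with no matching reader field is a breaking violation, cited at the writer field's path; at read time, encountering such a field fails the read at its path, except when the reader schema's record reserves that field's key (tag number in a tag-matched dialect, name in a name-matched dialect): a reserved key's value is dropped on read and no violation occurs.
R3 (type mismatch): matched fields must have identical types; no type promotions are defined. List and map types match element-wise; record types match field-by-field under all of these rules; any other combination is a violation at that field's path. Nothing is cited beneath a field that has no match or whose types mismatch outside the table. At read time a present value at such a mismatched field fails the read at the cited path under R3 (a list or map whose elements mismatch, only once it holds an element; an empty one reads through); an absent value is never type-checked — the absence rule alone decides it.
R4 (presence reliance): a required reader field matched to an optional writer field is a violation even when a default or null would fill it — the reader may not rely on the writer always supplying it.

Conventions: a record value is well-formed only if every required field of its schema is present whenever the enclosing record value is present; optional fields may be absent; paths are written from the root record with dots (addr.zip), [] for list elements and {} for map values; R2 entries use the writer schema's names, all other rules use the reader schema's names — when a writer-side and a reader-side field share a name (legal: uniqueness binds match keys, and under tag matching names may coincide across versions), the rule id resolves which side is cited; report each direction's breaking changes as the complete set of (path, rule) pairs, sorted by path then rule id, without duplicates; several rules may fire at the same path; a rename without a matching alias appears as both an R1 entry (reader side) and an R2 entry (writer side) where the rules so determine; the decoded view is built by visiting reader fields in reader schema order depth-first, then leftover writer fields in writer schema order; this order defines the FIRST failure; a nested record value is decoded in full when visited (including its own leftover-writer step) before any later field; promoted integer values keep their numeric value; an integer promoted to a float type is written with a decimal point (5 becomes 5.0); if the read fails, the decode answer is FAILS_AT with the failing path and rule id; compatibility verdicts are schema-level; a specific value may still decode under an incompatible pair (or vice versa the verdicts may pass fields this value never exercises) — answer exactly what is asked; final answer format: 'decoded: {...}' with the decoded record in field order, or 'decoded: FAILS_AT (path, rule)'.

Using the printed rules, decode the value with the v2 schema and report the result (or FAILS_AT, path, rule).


decoded: {"codes": {}, "geo": {"rating": -0.5, "height": 0.25, "score": 1.5}, "verified": false, "balance": 3.75, "height": null}

the writer's type comes first in each Shipment pair
decode (reader v2):
  codes := {}
  geo.rating := -0.5
  geo.height := 0.25
  geo.score := 1.5
  verified := false
  balance := 3.75
  height := null (not supplied -> null)
  => decoded: {"codes": {}, "geo": {"rating": -0.5, "height": 0.25, "score": 1.5}, "verified": false, "balance": 3.75, "height": null}
checking off the Shipment differences that do not matter here:
  field height in record Audit: optional changed to required -> affects the rule determinations only; this particular Shipment value decodes identically


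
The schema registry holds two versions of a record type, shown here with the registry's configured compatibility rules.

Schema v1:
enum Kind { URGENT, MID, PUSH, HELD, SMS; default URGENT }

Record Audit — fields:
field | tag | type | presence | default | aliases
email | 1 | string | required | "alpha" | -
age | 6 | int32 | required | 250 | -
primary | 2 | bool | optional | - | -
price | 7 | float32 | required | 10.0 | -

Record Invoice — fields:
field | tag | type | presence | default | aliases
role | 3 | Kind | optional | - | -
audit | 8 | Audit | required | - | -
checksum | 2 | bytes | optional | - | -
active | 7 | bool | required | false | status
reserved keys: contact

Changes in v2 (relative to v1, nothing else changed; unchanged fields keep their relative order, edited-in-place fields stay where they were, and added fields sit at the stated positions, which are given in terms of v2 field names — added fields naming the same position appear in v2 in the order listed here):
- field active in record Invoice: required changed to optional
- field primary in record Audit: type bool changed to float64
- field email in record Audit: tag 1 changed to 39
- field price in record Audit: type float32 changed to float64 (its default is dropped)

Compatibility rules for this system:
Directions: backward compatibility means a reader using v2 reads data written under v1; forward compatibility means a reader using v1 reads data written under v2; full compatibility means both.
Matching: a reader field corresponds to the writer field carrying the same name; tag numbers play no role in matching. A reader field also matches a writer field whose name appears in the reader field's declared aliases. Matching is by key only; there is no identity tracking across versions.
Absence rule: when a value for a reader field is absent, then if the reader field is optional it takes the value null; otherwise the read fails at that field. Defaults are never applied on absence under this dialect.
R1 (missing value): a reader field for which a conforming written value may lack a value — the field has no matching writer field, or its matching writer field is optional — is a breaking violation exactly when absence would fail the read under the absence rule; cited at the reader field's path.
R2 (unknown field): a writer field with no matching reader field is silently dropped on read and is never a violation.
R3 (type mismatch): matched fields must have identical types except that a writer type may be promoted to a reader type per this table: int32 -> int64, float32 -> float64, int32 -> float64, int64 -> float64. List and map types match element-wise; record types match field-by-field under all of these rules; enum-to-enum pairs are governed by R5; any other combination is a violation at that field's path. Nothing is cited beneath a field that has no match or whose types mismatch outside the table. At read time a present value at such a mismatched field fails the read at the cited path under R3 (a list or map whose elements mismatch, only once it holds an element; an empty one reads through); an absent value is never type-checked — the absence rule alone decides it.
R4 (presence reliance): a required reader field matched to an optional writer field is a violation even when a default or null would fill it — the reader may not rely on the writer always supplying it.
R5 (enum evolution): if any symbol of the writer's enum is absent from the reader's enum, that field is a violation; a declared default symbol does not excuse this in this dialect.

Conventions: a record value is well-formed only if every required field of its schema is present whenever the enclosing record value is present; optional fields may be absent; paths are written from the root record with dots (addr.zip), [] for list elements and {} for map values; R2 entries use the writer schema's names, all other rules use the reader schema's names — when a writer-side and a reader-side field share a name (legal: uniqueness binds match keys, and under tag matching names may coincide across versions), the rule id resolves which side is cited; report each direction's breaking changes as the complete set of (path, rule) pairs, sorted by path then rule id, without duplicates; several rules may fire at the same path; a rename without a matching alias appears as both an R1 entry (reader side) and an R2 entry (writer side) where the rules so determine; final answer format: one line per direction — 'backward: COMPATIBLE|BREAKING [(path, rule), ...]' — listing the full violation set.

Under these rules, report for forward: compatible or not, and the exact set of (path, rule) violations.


forward: BREAKING [(active, R1), (active, R4), (audit.price, R3), (audit.primary, R3)]

each type pair in Invoice: writer, then reader
forward analysis of Invoice with v1 as reader and v2 as writer:
  role <- role (Kind -> Kind, writer optional)
  audit <- audit (Audit -> Audit, writer required)
  checksum <- checksum (bytes -> bytes, writer optional)
  active <- active (bool -> bool, writer optional)
  audit.email <- audit.email (string -> string, writer required)
  audit.age <- audit.age (int32 -> int32, writer required)
  audit.primary <- audit.primary (float64 -> bool, writer optional)
  audit.price <- audit.price (float64 -> float32, writer required)
  rule R1 violated at active
  rule R4 violated at active
  rule R3 violated at audit.price
  rule R3 violated at audit.primary
  => 4 violation(s): forward is BREAKING for Invoice
ruling out the remaining Invoice differences:
  field email in record Audit: tag 1 changed to 39 -> no rule fires on it in Invoice's dialect; the asked verdict holds


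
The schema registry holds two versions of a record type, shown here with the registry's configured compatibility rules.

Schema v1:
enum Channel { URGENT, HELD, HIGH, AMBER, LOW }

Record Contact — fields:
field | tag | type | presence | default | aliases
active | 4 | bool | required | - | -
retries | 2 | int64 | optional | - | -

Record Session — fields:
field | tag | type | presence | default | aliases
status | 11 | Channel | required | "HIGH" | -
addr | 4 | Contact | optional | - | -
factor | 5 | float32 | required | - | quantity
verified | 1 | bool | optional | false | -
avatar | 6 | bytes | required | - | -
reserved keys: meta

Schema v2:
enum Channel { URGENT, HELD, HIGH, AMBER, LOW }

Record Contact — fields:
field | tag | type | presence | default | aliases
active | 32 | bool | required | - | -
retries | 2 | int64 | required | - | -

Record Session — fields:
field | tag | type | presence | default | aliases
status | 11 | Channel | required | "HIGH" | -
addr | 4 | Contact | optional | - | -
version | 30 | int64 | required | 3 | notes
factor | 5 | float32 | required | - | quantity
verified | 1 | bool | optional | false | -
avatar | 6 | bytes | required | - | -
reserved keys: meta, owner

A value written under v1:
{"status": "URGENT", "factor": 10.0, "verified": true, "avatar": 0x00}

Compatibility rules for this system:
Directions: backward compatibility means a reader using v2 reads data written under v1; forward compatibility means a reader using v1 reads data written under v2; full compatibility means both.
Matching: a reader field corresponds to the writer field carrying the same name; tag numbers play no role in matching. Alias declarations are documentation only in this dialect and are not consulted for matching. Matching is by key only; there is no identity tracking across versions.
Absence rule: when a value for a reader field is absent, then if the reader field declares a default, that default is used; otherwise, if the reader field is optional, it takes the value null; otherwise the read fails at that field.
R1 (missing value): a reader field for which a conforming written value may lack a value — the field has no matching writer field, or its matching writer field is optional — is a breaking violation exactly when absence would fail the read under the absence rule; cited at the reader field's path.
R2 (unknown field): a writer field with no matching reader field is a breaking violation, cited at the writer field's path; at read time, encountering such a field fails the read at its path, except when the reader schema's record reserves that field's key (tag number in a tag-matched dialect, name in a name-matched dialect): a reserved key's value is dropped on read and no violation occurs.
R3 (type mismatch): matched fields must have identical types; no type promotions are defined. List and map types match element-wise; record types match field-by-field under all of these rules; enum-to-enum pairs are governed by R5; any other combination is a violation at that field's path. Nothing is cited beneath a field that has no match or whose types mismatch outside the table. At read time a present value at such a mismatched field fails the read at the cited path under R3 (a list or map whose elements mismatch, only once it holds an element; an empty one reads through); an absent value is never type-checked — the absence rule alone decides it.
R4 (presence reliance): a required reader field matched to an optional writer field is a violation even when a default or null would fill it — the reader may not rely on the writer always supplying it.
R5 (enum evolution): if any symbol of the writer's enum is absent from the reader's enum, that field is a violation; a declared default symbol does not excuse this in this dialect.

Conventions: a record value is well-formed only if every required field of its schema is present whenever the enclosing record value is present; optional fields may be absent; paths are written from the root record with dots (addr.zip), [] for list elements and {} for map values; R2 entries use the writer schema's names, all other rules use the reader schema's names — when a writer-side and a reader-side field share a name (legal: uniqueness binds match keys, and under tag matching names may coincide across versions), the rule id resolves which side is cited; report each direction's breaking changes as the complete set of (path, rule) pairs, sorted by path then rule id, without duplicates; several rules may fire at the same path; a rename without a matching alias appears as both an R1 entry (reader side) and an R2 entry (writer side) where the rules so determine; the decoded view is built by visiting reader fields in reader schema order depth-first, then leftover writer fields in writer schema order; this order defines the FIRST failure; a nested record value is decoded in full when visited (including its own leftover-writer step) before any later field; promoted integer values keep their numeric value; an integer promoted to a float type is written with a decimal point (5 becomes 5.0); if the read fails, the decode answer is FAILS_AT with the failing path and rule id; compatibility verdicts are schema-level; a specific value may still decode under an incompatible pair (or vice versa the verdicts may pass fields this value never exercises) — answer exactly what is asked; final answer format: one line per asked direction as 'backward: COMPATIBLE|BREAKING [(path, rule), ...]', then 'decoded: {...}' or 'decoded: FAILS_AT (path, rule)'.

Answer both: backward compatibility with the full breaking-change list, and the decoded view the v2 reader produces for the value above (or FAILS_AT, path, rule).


the writer's type comes first in each Session pair
backward for Session (reader v2, writer v1):
  writer required, Channel -> Channel: reader status maps from writer status
  writer optional, Contact -> Contact: reader addr maps from writer addr
  version: no writer match
  writer required, float32 -> float32: reader factor maps from writer factor
  writer optional, bool -> bool: reader verified maps from writer verified
  writer required, bytes -> bytes: reader avatar maps from writer avatar
  writer required, bool -> bool: reader addr.active maps from writer addr.active
  writer optional, int64 -> int64: reader addr.retries maps from writer addr.retries
  rule R1 violated at addr.retries
  rule R4 violated at addr.retries
  => backward verdict for Session: BREAKING, 2 violation(s)
migrating the Session value to v2:
  status := "URGENT"
  addr := null (missing; optional => null)
  version := 3 (missing; default applied)
  factor := 10.0
  verified := true
  avatar := 0x00
  => decoded: {"status": "URGENT", "addr": null, "version": 3, "factor": 10.0, "verified": true, "avatar": 0x00}
checking off the Session differences that do not matter here:
  field active in record Contact: tag 4 changed to 32 -> no rule fires on it in Session's dialect; the asked verdict holds

backward: BREAKING [(addr.retries, R1), (addr.retries, R4)]; decoded: {"status": "URGENT", "addr": null, "version": 3, "factor": 10.0, "verified": true, "avatar": 0x00}


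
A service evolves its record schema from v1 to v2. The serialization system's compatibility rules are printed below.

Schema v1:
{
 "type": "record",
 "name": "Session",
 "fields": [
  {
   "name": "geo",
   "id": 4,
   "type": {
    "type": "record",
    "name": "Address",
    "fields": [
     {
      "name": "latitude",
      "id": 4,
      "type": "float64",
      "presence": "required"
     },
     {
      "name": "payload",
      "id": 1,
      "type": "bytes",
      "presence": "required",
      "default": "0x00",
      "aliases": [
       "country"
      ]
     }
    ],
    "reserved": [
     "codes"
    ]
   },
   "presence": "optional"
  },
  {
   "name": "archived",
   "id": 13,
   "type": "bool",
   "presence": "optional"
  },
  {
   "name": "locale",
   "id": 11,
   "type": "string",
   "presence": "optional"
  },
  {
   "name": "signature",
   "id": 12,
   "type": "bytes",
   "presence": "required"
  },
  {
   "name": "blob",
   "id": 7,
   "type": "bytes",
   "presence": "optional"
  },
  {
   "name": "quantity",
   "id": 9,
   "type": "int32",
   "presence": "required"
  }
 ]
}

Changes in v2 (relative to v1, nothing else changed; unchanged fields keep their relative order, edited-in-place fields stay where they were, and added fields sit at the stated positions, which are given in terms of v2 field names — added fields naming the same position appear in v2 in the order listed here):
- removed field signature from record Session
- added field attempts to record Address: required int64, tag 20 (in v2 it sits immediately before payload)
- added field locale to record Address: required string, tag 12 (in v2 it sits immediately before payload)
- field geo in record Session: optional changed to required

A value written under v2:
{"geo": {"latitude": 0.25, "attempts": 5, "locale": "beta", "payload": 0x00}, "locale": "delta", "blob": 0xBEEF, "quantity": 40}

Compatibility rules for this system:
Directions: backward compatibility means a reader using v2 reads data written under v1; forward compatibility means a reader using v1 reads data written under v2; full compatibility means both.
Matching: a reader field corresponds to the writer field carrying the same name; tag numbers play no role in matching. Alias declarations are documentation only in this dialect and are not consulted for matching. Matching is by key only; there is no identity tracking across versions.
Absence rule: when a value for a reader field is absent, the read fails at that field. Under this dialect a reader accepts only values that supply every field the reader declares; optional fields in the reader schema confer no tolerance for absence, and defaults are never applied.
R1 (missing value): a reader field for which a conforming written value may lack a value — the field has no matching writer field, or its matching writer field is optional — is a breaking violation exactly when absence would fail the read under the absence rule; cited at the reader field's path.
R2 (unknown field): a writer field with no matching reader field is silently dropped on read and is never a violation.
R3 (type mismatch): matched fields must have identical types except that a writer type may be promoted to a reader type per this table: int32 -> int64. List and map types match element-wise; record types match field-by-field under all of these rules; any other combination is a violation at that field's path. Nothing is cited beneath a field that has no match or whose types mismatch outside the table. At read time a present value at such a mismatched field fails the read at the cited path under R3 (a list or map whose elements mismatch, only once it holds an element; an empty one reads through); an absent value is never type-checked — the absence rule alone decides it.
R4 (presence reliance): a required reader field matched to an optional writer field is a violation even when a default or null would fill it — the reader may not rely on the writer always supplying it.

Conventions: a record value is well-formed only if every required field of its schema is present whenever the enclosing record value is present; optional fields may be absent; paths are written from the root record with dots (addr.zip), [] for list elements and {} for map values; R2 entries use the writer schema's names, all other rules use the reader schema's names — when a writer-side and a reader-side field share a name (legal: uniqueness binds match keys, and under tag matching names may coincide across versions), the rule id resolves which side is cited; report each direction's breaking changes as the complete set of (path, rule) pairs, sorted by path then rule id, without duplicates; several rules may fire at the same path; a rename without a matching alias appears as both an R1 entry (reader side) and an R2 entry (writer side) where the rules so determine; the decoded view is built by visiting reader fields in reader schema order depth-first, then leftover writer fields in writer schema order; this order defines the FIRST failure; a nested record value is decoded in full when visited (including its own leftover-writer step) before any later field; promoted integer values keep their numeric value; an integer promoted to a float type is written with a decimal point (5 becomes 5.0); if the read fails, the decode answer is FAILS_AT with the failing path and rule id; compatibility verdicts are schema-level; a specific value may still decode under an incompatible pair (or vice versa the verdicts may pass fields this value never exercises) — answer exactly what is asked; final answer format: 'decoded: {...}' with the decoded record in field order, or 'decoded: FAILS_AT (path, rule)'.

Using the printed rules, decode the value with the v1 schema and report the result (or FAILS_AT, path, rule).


decoded: FAILS_AT (archived, R1)

in Session below, arrows point writer -> reader
decoding the Session value with the v1 reader:
  geo.latitude := 0.25
  geo.payload := 0x00
  writer geo.attempts: no reader field; dropped
  writer geo.locale: no reader field; dropped
  read fails at archived under R1 (no fill)
  => FAILS_AT (archived, R1)
ruling out the remaining Session differences:
  removed field signature from record Session -> shifts the Session verdicts, not this decode
  added field locale to record Address: required string, tag 12 (in v2 it sits immediately before payload) -> shifts the Session verdicts, not this decode
  added field attempts to record Address: required int64, tag 20 (in v2 it sits immediately before payload) -> shifts the Session verdicts, not this decode
  field geo in record Session: optional changed to required -> shifts the Session verdicts, not this decode


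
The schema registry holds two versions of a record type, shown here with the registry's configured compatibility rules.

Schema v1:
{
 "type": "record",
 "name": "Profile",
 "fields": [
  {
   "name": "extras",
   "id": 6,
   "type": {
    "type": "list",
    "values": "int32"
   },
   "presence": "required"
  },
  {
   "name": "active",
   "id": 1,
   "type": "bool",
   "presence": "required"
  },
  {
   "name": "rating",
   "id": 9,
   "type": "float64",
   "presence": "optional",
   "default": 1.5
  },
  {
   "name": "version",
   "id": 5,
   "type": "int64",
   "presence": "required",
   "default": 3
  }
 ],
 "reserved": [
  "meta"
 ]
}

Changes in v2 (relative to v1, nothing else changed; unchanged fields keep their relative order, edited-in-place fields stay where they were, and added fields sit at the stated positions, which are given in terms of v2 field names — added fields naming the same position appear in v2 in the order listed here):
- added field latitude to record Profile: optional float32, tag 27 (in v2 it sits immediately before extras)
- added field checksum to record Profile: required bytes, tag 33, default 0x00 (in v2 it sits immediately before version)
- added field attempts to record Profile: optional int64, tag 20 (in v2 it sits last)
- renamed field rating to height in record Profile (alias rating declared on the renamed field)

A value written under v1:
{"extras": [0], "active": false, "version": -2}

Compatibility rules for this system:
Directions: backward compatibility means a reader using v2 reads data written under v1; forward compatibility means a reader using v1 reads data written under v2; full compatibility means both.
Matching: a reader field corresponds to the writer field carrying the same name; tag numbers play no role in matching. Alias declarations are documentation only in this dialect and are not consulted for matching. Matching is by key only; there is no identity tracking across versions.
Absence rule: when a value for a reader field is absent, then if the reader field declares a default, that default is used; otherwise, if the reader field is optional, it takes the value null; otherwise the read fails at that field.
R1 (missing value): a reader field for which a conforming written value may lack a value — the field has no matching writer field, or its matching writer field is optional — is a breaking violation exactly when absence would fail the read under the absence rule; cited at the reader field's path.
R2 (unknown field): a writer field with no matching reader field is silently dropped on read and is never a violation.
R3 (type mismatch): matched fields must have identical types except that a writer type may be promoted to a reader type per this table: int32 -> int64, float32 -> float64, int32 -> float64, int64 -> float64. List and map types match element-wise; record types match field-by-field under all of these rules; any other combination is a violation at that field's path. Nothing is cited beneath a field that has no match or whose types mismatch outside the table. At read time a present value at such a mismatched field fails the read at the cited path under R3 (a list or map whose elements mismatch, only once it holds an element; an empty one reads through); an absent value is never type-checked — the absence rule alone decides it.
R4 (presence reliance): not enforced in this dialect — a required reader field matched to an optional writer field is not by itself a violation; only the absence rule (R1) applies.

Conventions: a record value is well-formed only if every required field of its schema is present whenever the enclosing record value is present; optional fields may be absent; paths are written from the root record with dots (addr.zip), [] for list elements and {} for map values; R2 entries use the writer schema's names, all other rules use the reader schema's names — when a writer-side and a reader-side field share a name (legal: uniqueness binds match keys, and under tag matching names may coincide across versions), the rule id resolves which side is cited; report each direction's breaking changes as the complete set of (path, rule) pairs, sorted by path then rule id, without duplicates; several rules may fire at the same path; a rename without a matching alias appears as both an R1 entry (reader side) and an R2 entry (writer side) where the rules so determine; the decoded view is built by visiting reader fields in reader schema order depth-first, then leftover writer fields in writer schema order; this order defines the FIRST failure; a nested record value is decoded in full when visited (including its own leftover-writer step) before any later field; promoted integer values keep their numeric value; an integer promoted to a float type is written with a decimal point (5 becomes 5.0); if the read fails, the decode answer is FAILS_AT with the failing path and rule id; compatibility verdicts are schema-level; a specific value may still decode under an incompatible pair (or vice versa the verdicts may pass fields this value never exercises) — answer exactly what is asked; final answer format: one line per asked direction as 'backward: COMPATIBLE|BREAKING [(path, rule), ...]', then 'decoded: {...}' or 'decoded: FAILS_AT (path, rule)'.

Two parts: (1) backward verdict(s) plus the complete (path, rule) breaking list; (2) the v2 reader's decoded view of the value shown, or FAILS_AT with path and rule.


backward: COMPATIBLE []; decoded: {"latitude": null, "extras": [0], "active": false, "height": 1.5, "checksum": 0x00, "version": -2, "attempts": null}

in Profile below, arrows point writer -> reader
checking backward for Profile: reader v2 against writer v1:
  latitude: no writer-side match
  extras: list<int32> -> list<int32>, writer required; from extras
  active: bool -> bool, writer required; from active
  height: no writer-side match
  checksum: no writer-side match
  version: int64 -> int64, writer required; from version
  attempts: no writer-side match
  leftover writer field: rating
  nothing fires on Profile: backward is COMPATIBLE
migrating the Profile value to v2:
  latitude := null (absent, optional -> null)
  extras := [0]
  active := false
  height := 1.5 (absent -> default)
  checksum := 0x00 (absent -> default)
  version := -2
  attempts := null (absent, optional -> null)
  => decoded: {"latitude": null, "extras": [0], "active": false, "height": 1.5, "checksum": 0x00, "version": -2, "attempts": null}


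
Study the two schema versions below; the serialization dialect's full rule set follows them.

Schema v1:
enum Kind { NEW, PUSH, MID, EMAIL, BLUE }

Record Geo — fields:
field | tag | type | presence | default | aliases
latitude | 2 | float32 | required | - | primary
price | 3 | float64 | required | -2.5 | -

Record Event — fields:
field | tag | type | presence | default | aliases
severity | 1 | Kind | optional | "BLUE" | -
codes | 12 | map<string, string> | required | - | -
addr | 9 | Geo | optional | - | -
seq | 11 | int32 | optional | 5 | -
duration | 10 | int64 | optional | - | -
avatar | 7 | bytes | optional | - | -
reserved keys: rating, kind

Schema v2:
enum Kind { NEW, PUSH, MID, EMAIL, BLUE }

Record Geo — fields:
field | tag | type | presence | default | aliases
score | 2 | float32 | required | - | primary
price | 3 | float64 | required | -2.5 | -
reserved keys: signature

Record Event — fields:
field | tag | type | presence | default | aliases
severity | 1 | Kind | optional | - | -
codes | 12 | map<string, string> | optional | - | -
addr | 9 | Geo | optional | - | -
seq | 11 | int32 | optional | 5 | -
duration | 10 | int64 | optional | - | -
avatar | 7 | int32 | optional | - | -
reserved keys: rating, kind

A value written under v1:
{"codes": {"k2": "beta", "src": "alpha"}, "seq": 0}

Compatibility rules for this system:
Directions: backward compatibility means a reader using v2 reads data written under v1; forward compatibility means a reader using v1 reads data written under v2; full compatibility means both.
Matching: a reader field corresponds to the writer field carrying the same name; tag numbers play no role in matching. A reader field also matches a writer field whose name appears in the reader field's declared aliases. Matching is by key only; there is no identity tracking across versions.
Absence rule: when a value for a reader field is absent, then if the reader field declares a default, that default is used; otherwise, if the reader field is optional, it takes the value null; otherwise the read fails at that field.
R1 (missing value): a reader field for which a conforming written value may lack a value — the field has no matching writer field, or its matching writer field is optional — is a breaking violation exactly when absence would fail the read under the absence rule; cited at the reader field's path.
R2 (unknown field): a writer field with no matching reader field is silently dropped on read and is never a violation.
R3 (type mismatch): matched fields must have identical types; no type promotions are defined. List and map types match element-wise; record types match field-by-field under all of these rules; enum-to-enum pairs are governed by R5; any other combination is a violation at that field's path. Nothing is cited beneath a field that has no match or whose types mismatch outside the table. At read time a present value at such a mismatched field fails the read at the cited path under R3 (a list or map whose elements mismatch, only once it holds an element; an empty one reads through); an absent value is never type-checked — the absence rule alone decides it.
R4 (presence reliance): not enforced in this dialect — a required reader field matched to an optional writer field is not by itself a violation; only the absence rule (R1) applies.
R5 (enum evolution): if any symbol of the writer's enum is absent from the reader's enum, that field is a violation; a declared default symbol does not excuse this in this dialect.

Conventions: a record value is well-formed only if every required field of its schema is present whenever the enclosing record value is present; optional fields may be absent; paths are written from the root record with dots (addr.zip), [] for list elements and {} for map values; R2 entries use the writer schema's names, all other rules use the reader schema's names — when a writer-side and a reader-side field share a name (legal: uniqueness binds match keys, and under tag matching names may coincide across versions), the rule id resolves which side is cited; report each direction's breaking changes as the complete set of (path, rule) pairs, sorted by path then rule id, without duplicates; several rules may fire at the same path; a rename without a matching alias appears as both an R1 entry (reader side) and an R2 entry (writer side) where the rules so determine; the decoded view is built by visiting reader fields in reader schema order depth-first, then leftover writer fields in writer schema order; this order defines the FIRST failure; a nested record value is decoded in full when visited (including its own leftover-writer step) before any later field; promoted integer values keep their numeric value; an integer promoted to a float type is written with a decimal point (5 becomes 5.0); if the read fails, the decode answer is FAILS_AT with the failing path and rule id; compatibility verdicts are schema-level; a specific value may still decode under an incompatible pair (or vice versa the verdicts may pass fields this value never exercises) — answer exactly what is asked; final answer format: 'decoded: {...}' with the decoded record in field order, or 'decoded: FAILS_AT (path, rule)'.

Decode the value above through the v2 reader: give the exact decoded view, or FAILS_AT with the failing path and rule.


each type pair in Event: writer, then reader
decoding the Event value with the v2 reader:
  severity := null (absent, optional -> null)
  codes := {"k2": "beta", "src": "alpha"}
  addr := null (absent, optional -> null)
  seq := 0
  duration := null (absent, optional -> null)
  avatar := null (absent, optional -> null)
  => decoded: {"severity": null, "codes": {"k2": "beta", "src": "alpha"}, "addr": null, "seq": 0, "duration": null, "avatar": null}
remaining Event differences; none change what is asked:
  field codes in record Event: required changed to optional -> schema-level compatibility only; this Event value's decode is unchanged
  field avatar in record Event: type bytes changed to int32 -> schema-level compatibility only; this Event value's decode is unchanged
  renamed field latitude to score in record Geo -> schema-level compatibility only; this Event value's decode is unchanged

decoded: {"severity": null, "codes": {"k2": "beta", "src": "alpha"}, "addr": null, "seq": 0, "duration": null, "avatar": null}
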